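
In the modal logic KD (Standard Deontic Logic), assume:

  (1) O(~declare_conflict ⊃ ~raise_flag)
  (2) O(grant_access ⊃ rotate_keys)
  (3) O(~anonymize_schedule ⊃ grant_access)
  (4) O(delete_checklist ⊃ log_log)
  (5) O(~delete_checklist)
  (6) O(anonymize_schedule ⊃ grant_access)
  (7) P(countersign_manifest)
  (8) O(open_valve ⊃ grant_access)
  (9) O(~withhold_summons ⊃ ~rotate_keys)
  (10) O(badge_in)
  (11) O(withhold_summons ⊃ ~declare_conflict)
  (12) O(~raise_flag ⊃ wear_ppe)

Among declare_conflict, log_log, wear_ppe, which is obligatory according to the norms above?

wear_ppe

Premises 3 and 6 are O(~anonymize_schedule ⊃ grant_access) and O(anonymize_schedule ⊃ grant_access); every ideal world satisfies ~anonymize_schedule or anonymize_schedule, so in either case grant_access holds — hence O(grant_access).
From O(grant_access) and premise 2, O(grant_access ⊃ rotate_keys), we obtain O(rotate_keys).
Premise 9 is O(~withhold_summons ⊃ ~rotate_keys); contrapositively O(rotate_keys ⊃ withhold_summons). Since O(rotate_keys) holds, K gives O(withhold_summons).
From O(withhold_summons) and premise 11, O(withhold_summons ⊃ ~declare_conflict), we obtain O(~declare_conflict).
Applying K to premise 1 (O(~declare_conflict ⊃ ~raise_flag)) and O(~declare_conflict) yields O(~raise_flag).
Applying K to premise 12 (O(~raise_flag ⊃ wear_ppe)) and O(~raise_flag) yields O(wear_ppe).
So O(wear_ppe) holds — wear_ppe is obligatory. None of the other listed options is made obligatory by any chain of premises.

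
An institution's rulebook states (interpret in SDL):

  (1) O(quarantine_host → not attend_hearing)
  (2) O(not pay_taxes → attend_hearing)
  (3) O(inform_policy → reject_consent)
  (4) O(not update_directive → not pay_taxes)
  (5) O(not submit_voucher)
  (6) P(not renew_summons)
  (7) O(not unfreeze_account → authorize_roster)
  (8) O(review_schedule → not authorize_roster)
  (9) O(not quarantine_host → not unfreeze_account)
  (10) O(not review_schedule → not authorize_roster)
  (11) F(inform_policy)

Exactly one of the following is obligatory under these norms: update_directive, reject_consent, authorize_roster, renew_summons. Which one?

update_directive

Premises 10 and 8 cover both cases: O(not review_schedule → not authorize_roster) and O(review_schedule → not authorize_roster). Since not review_schedule ∨ review_schedule is a tautology, O(not authorize_roster) follows.
Premise 7, O(not unfreeze_account → authorize_roster), contraposes to O(not authorize_roster → unfreeze_account); with O(not authorize_roster) we get O(unfreeze_account).
The contrapositive of premise 9 (O(not quarantine_host → not unfreeze_account)) is O(unfreeze_account → quarantine_host), and O(unfreeze_account) is already established, so O(quarantine_host).
Applying K to premise 1 (O(quarantine_host → not attend_hearing)) and O(quarantine_host) yields O(not attend_hearing).
The contrapositive of premise 2 (O(not pay_taxes → attend_hearing)) is O(not attend_hearing → pay_taxes), and O(not attend_hearing) is already established, so O(pay_taxes).
Premise 4 is O(not update_directive → not pay_taxes); contrapositively O(pay_taxes → update_directive). Since O(pay_taxes) holds, K gives O(update_directive).
So O(update_directive) holds — update_directive is obligatory. None of the other listed options is made obligatory by any chain of premises.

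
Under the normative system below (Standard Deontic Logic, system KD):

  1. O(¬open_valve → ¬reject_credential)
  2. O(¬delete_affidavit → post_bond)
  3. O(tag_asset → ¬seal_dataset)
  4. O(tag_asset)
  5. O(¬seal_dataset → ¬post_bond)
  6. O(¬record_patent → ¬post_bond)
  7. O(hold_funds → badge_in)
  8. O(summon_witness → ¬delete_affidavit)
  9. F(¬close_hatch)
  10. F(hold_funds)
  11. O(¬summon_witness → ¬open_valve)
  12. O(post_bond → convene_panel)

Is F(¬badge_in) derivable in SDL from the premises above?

No

Premise 7 is O(hold_funds → badge_in), but O(hold_funds) is not derivable from the premises, so it does not yield O(badge_in).
No other premise forces O(badge_in). An ideal world satisfying every premise can still have ¬badge_in true, so F(¬badge_in) is not derivable.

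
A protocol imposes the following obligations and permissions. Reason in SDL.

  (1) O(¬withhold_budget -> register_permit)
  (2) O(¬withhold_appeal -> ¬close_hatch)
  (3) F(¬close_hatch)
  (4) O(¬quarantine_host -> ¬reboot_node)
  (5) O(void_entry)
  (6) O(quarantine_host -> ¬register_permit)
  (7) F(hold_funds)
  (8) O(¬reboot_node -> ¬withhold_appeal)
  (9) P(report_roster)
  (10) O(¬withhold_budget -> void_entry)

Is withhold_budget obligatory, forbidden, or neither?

Premise 3, F(¬close_hatch), is equivalent to O(close_hatch).
Premise 2, O(¬withhold_appeal -> ¬close_hatch), contraposes to O(close_hatch -> withhold_appeal); with O(close_hatch) we get O(withhold_appeal).
The contrapositive of premise 8 (O(¬reboot_node -> ¬withhold_appeal)) is O(withhold_appeal -> reboot_node), and O(withhold_appeal) is already established, so O(reboot_node).
Premise 4 is O(¬quarantine_host -> ¬reboot_node); contrapositively O(reboot_node -> quarantine_host). Since O(reboot_node) holds, K gives O(quarantine_host).
From O(quarantine_host) and premise 6, O(quarantine_host -> ¬register_permit), we obtain O(¬register_permit).
The contrapositive of premise 1 (O(¬withhold_budget -> register_permit)) is O(¬register_permit -> withhold_budget), and O(¬register_permit) is already established, so O(withhold_budget).
Premises 5, 7, 9, 10 do not contribute to this derivation.
Hence withhold_budget is obligatory.

Obligatory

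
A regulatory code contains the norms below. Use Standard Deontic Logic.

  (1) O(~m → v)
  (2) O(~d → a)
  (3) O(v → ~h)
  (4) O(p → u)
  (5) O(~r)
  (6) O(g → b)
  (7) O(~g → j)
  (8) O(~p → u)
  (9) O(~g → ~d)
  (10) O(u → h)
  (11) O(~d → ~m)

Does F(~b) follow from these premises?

By case analysis on ~p: premise 8 gives O(~p → u) and premise 4 gives O(p → u), so O(u) either way.
From O(u) and premise 10, O(u → h), we obtain O(h).
The contrapositive of premise 3 (O(v → ~h)) is O(h → ~v), and O(h) is already established, so O(~v).
Premise 1, O(~m → v), contraposes to O(~v → m); with O(~v) we get O(m).
Premise 11 is O(~d → ~m); contrapositively O(m → d). Since O(m) holds, K gives O(d).
Premise 9 is O(~g → ~d); contrapositively O(d → g). Since O(d) holds, K gives O(g).
With premise 6, O(g → b), the K-axiom yields O(b).
Premises 2, 5, 7 do not contribute to this derivation.
So O(b) holds, i.e. F(~b). The claim follows.

Yes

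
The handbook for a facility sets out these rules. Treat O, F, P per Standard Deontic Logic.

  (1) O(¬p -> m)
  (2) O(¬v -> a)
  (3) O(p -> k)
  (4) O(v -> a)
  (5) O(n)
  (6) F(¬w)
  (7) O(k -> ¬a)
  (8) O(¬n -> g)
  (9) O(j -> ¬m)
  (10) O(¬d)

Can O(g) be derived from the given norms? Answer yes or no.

Premise 8 is O(¬n -> g), but O(¬n) is not derivable from the premises, so it does not yield O(g).
No other premise forces O(g). An ideal world satisfying every premise can still have g false, so O(g) is not derivable.

No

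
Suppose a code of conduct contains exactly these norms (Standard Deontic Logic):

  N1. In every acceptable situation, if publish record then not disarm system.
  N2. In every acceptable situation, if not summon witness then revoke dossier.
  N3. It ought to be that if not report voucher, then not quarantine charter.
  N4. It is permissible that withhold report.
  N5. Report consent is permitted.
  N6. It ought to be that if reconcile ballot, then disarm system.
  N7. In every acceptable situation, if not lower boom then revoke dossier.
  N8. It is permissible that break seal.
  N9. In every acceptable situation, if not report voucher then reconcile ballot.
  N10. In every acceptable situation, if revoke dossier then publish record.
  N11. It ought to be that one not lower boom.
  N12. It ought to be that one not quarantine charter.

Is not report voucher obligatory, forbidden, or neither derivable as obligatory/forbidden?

Premise 11 states O(¬lower_boom) outright.
From O(¬lower_boom) and premise 7, O(¬lower_boom → revoke_dossier), we obtain O(revoke_dossier).
Applying K to premise 10 (O(revoke_dossier → publish_record)) and O(revoke_dossier) yields O(publish_record).
Premise 1 is O(publish_record → ¬disarm_system); since O(publish_record), deontic closure gives O(¬disarm_system).
The contrapositive of premise 6 (O(reconcile_ballot → disarm_system)) is O(¬disarm_system → ¬reconcile_ballot), and O(¬disarm_system) is already established, so O(¬reconcile_ballot).
Premise 9, O(¬report_voucher → reconcile_ballot), contraposes to O(¬reconcile_ballot → report_voucher); with O(¬reconcile_ballot) we get O(report_voucher).
Premises 2, 3, 4, 5, 8, 12 do not contribute to this derivation.
Thus O(report_voucher), which is F(¬report_voucher): ¬report_voucher is forbidden.

Forbidden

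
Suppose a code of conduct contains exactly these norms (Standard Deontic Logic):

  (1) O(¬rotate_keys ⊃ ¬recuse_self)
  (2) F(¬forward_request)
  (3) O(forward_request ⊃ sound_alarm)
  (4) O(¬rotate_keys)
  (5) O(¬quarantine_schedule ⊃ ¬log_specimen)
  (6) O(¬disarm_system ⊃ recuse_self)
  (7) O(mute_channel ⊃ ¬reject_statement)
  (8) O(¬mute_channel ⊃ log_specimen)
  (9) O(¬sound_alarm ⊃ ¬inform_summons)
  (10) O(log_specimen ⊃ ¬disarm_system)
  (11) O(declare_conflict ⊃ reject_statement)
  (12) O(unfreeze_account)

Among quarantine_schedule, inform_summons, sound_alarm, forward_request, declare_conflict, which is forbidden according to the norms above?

declare_conflict

Premise 4 gives O(¬rotate_keys).
With premise 1, O(¬rotate_keys ⊃ ¬recuse_self), the K-axiom yields O(¬recuse_self).
The contrapositive of premise 6 (O(¬disarm_system ⊃ recuse_self)) is O(¬recuse_self ⊃ disarm_system), and O(¬recuse_self) is already established, so O(disarm_system).
Premise 10 is O(log_specimen ⊃ ¬disarm_system); contrapositively O(disarm_system ⊃ ¬log_specimen). Since O(disarm_system) holds, K gives O(¬log_specimen).
Premise 8 is O(¬mute_channel ⊃ log_specimen); contrapositively O(¬log_specimen ⊃ mute_channel). Since O(¬log_specimen) holds, K gives O(mute_channel).
With premise 7, O(mute_channel ⊃ ¬reject_statement), the K-axiom yields O(¬reject_statement).
The contrapositive of premise 11 (O(declare_conflict ⊃ reject_statement)) is O(¬reject_statement ⊃ ¬declare_conflict), and O(¬reject_statement) is already established, so O(¬declare_conflict).
So O(¬declare_conflict) holds, i.e. declare_conflict is forbidden. None of the other listed options is forbidden under the premises.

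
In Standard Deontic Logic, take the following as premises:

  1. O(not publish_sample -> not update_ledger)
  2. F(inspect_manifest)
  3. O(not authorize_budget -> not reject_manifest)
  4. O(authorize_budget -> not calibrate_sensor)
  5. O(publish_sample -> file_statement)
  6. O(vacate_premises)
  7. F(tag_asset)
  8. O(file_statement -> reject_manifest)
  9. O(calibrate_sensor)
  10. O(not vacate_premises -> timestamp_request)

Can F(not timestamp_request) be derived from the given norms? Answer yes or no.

No

Premise 10 is O(not vacate_premises -> timestamp_request), but O(not vacate_premises) is not derivable from the premises, so it does not yield O(timestamp_request).
No other premise forces O(timestamp_request). An ideal world satisfying every premise can still have not timestamp_request true, so F(not timestamp_request) is not derivable.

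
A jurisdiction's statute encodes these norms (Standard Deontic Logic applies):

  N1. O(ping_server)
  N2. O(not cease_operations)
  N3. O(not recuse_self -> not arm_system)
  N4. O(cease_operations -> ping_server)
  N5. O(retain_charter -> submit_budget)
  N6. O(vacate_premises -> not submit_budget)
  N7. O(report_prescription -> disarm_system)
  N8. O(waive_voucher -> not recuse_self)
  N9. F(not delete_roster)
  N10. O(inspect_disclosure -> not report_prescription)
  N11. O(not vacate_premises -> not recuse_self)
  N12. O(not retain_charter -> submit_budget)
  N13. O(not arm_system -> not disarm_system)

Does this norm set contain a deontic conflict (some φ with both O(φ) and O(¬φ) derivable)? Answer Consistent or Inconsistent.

Consistent

Premise 4 is O(cease_operations -> ping_server); even if O(ping_server) held, inferring O(cease_operations) would be affirming the consequent — invalid.
So O(cease_operations) is not derivable, and the apparent clash with O(not cease_operations) does not arise.
A world satisfying every obligation exists (e.g. arm_system=false, cease_operations=false, delete_roster=true, disarm_system=false, inspect_disclosure=false, ping_server=true, recuse_self=false, report_prescription=false, retain_charter=false, submit_budget=true, vacate_premises=false, waive_voucher=false); no atom is both obligatory and forbidden, so the set is consistent.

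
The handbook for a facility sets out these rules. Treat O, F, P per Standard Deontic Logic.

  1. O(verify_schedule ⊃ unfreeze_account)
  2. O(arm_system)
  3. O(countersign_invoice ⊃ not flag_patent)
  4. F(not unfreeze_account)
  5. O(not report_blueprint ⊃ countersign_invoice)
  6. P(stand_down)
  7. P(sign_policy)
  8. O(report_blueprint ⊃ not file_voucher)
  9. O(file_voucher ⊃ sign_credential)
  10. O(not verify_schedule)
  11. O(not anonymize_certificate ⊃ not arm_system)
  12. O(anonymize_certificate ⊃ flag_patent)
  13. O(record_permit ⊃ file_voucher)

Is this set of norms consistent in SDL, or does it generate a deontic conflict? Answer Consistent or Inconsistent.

Consistent

Premise 1 is O(verify_schedule ⊃ unfreeze_account); even if O(unfreeze_account) held, inferring O(verify_schedule) would be affirming the consequent — invalid.
So O(verify_schedule) is not derivable, and the apparent clash with O(not verify_schedule) does not arise.
A world satisfying every obligation exists (e.g. anonymize_certificate=true, arm_system=true, countersign_invoice=false, file_voucher=false, flag_patent=true, record_permit=false, report_blueprint=true, sign_credential=false, sign_policy=false, stand_down=false, unfreeze_account=true, verify_schedule=false); no atom is both obligatory and forbidden, so the set is consistent.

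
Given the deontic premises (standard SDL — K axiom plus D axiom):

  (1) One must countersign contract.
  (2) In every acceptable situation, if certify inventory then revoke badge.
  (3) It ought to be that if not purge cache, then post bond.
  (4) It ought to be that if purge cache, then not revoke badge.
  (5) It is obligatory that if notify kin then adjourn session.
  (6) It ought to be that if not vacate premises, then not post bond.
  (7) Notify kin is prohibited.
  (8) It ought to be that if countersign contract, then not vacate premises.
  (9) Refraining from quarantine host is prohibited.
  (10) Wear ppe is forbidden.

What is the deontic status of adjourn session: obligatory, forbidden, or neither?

Premise 5 is O(notify_kin → adjourn_session), but O(notify_kin) is not derivable from the premises, so it does not yield O(adjourn_session).
No premise or chain of K-axiom applications forces O(adjourn_session), and none forces O(¬adjourn_session). So adjourn_session is neither obligatory nor forbidden under these norms.

Neither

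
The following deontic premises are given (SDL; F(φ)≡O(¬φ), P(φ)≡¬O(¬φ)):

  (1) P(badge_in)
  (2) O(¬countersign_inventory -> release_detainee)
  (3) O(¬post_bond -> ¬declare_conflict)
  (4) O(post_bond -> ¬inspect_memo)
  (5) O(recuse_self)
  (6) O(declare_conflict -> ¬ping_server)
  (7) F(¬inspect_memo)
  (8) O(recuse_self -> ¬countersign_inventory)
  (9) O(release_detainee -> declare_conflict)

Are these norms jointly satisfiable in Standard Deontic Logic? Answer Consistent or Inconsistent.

Premise 7, F(¬inspect_memo), is equivalent to O(inspect_memo).
Premise 4 is O(post_bond -> ¬inspect_memo); contrapositively O(inspect_memo -> ¬post_bond). Since O(inspect_memo) holds, K gives O(¬post_bond).
Applying K to premise 3 (O(¬post_bond -> ¬declare_conflict)) and O(¬post_bond) yields O(¬declare_conflict).
The contrapositive of premise 9 (O(release_detainee -> declare_conflict)) is O(¬declare_conflict -> ¬release_detainee), and O(¬declare_conflict) is already established, so O(¬release_detainee).
The contrapositive of premise 2 (O(¬countersign_inventory -> release_detainee)) is O(¬release_detainee -> countersign_inventory), and O(¬release_detainee) is already established, so O(countersign_inventory).
The contrapositive of premise 8 (O(recuse_self -> ¬countersign_inventory)) is O(countersign_inventory -> ¬recuse_self), and O(countersign_inventory) is already established, so O(¬recuse_self).
However, premise 5 gives O(recuse_self).
We now have both O(¬recuse_self) and O(recuse_self) — recuse_self is simultaneously obligatory and forbidden, violating the D-axiom.

Inconsistent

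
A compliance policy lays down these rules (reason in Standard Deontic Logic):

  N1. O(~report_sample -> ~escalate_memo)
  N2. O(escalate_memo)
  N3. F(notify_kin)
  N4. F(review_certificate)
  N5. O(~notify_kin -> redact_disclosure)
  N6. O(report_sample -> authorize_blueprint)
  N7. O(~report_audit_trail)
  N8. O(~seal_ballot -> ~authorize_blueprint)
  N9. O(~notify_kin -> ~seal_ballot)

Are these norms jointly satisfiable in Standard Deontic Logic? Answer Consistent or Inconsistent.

Premise 2 states O(escalate_memo) outright.
Premise 1, O(~report_sample -> ~escalate_memo), contraposes to O(escalate_memo -> report_sample); with O(escalate_memo) we get O(report_sample).
Applying K to premise 6 (O(report_sample -> authorize_blueprint)) and O(report_sample) yields O(authorize_blueprint).
Premise 8 is O(~seal_ballot -> ~authorize_blueprint); contrapositively O(authorize_blueprint -> seal_ballot). Since O(authorize_blueprint) holds, K gives O(seal_ballot).
Premise 9 is O(~notify_kin -> ~seal_ballot); contrapositively O(seal_ballot -> notify_kin). Since O(seal_ballot) holds, K gives O(notify_kin).
Yet premise 3 is F(notify_kin), i.e. O(~notify_kin).
We now have both O(notify_kin) and O(~notify_kin) — notify_kin is simultaneously obligatory and forbidden, violating the D-axiom.

Inconsistent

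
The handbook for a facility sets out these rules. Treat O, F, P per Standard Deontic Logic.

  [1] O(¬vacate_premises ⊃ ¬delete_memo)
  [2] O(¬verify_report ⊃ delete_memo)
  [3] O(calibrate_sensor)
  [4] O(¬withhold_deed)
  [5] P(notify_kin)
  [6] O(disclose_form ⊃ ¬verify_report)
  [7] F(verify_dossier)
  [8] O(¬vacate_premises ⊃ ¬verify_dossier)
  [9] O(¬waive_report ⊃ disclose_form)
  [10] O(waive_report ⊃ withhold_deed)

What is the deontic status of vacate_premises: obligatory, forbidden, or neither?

From premise 4 we have O(¬withhold_deed).
The contrapositive of premise 10 (O(waive_report ⊃ withhold_deed)) is O(¬withhold_deed ⊃ ¬waive_report), and O(¬withhold_deed) is already established, so O(¬waive_report).
Applying K to premise 9 (O(¬waive_report ⊃ disclose_form)) and O(¬waive_report) yields O(disclose_form).
Premise 6 is O(disclose_form ⊃ ¬verify_report); since O(disclose_form), deontic closure gives O(¬verify_report).
Premise 2 is O(¬verify_report ⊃ delete_memo); since O(¬verify_report), deontic closure gives O(delete_memo).
Premise 1, O(¬vacate_premises ⊃ ¬delete_memo), contraposes to O(delete_memo ⊃ vacate_premises); with O(delete_memo) we get O(vacate_premises).
Premises 3, 5, 7, 8 do not contribute to this derivation.
Hence vacate_premises is obligatory.

Obligatory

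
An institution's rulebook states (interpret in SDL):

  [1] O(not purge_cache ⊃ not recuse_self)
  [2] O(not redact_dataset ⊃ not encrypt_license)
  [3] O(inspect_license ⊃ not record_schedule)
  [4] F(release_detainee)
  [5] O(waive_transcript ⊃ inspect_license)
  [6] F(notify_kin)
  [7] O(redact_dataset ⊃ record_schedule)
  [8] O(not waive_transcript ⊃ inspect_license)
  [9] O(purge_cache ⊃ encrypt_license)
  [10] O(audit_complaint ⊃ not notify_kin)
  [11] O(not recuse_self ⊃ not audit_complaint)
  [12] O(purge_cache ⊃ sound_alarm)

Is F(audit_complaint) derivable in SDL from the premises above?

Premises 5 and 8 cover both cases: O(waive_transcript ⊃ inspect_license) and O(not waive_transcript ⊃ inspect_license). Since waive_transcript ∨ not waive_transcript is a tautology, O(inspect_license) follows.
Applying K to premise 3 (O(inspect_license ⊃ not record_schedule)) and O(inspect_license) yields O(not record_schedule).
Premise 7 is O(redact_dataset ⊃ record_schedule); contrapositively O(not record_schedule ⊃ not redact_dataset). Since O(not record_schedule) holds, K gives O(not redact_dataset).
Premise 2 is O(not redact_dataset ⊃ not encrypt_license); since O(not redact_dataset), deontic closure gives O(not encrypt_license).
Premise 9, O(purge_cache ⊃ encrypt_license), contraposes to O(not encrypt_license ⊃ not purge_cache); with O(not encrypt_license) we get O(not purge_cache).
Applying K to premise 1 (O(not purge_cache ⊃ not recuse_self)) and O(not purge_cache) yields O(not recuse_self).
With premise 11, O(not recuse_self ⊃ not audit_complaint), the K-axiom yields O(not audit_complaint).
Premises 4, 6, 10, 12 do not contribute to this derivation.
So O(not audit_complaint) holds, i.e. F(audit_complaint). The claim follows.

Yes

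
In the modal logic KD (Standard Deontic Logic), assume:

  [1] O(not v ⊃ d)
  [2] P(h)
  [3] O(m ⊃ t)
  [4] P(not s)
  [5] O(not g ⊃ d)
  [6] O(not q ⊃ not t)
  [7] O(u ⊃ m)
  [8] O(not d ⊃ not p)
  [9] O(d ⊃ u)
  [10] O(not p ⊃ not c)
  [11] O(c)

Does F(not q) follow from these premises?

Premise 11 gives O(c).
The contrapositive of premise 10 (O(not p ⊃ not c)) is O(c ⊃ p), and O(c) is already established, so O(p).
The contrapositive of premise 8 (O(not d ⊃ not p)) is O(p ⊃ d), and O(p) is already established, so O(d).
Premise 9 is O(d ⊃ u); since O(d), deontic closure gives O(u).
From O(u) and premise 7, O(u ⊃ m), we obtain O(m).
Applying K to premise 3 (O(m ⊃ t)) and O(m) yields O(t).
The contrapositive of premise 6 (O(not q ⊃ not t)) is O(t ⊃ q), and O(t) is already established, so O(q).
Premises 1, 2, 4, 5 do not contribute to this derivation.
So O(q) holds, i.e. F(not q). The claim follows.

Yes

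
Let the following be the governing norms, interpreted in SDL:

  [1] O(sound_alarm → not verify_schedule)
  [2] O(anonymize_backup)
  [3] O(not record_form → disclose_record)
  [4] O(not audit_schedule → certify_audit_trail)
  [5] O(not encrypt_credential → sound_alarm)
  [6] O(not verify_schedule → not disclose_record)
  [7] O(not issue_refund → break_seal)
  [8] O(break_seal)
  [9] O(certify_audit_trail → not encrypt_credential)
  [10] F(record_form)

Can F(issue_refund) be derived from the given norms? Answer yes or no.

Premise 7 is O(not issue_refund → break_seal); even if O(break_seal) held, inferring O(not issue_refund) would be affirming the consequent — invalid.
No other premise forces O(not issue_refund). An ideal world satisfying every premise can still have issue_refund true, so F(issue_refund) is not derivable.

No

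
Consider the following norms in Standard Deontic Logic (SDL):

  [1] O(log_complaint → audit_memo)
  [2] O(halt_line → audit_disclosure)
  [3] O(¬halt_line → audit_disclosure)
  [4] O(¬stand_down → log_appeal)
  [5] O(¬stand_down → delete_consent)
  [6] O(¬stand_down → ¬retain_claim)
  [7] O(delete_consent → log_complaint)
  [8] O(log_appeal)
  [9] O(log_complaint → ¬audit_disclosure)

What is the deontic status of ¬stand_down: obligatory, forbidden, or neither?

Premises 3 and 2 are O(¬halt_line → audit_disclosure) and O(halt_line → audit_disclosure); every ideal world satisfies ¬halt_line or halt_line, so in either case audit_disclosure holds — hence O(audit_disclosure).
Premise 9, O(log_complaint → ¬audit_disclosure), contraposes to O(audit_disclosure → ¬log_complaint); with O(audit_disclosure) we get O(¬log_complaint).
The contrapositive of premise 7 (O(delete_consent → log_complaint)) is O(¬log_complaint → ¬delete_consent), and O(¬log_complaint) is already established, so O(¬delete_consent).
The contrapositive of premise 5 (O(¬stand_down → delete_consent)) is O(¬delete_consent → stand_down), and O(¬delete_consent) is already established, so O(stand_down).
Premises 1, 4, 6, 8 do not contribute to this derivation.
Thus O(stand_down), which is F(¬stand_down): ¬stand_down is forbidden.

Forbidden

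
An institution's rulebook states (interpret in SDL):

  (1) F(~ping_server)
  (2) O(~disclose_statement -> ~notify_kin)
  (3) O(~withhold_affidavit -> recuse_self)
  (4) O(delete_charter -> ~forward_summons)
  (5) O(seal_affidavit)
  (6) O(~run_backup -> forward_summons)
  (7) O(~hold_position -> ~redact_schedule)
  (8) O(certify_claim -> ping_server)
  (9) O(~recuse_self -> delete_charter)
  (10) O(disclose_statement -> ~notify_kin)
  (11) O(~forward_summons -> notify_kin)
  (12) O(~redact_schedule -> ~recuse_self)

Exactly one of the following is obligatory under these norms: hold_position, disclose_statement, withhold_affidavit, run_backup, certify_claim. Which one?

hold_position

By case analysis on disclose_statement: premise 10 gives O(disclose_statement -> ~notify_kin) and premise 2 gives O(~disclose_statement -> ~notify_kin), so O(~notify_kin) either way.
Premise 11, O(~forward_summons -> notify_kin), contraposes to O(~notify_kin -> forward_summons); with O(~notify_kin) we get O(forward_summons).
Premise 4 is O(delete_charter -> ~forward_summons); contrapositively O(forward_summons -> ~delete_charter). Since O(forward_summons) holds, K gives O(~delete_charter).
Premise 9, O(~recuse_self -> delete_charter), contraposes to O(~delete_charter -> recuse_self); with O(~delete_charter) we get O(recuse_self).
Premise 12, O(~redact_schedule -> ~recuse_self), contraposes to O(recuse_self -> redact_schedule); with O(recuse_self) we get O(redact_schedule).
Premise 7, O(~hold_position -> ~redact_schedule), contraposes to O(redact_schedule -> hold_position); with O(redact_schedule) we get O(hold_position).
So O(hold_position) holds — hold_position is obligatory. None of the other listed options is made obligatory by any chain of premises.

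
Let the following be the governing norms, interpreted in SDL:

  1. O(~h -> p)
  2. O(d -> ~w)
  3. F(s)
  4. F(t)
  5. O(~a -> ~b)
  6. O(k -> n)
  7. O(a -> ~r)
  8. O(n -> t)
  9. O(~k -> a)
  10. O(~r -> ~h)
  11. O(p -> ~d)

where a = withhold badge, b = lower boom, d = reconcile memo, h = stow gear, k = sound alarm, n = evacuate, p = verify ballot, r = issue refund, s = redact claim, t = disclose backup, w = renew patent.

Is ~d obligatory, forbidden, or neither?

Premise 4 is F(t), i.e. O(~t).
Premise 8 is O(n -> t); contrapositively O(~t -> ~n). Since O(~t) holds, K gives O(~n).
The contrapositive of premise 6 (O(k -> n)) is O(~n -> ~k), and O(~n) is already established, so O(~k).
From O(~k) and premise 9, O(~k -> a), we obtain O(a).
Premise 7 is O(a -> ~r); since O(a), deontic closure gives O(~r).
From O(~r) and premise 10, O(~r -> ~h), we obtain O(~h).
From O(~h) and premise 1, O(~h -> p), we obtain O(p).
Applying K to premise 11 (O(p -> ~d)) and O(p) yields O(~d).
Premises 2, 3, 5 do not contribute to this derivation.
Hence ~d is obligatory.

Obligatory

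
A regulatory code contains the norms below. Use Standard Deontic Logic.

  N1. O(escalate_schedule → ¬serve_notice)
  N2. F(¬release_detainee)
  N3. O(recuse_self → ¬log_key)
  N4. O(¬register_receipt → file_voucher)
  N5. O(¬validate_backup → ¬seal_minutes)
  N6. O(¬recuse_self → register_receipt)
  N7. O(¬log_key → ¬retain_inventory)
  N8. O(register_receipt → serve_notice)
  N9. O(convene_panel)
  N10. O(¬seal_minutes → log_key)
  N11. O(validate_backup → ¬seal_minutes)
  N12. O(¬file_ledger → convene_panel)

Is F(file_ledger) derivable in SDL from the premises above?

Premise 12 is O(¬file_ledger → convene_panel); even if O(convene_panel) held, inferring O(¬file_ledger) would be affirming the consequent — invalid.
No other premise forces O(¬file_ledger). An ideal world satisfying every premise can still have file_ledger true, so F(file_ledger) is not derivable.

No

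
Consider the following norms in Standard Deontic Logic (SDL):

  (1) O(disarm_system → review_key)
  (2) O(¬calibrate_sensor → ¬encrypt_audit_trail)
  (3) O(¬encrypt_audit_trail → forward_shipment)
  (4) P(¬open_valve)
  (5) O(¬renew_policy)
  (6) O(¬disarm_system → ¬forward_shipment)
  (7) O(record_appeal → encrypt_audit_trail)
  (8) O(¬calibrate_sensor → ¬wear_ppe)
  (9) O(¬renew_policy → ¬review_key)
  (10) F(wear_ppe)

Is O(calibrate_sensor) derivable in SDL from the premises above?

Premise 5 gives O(¬renew_policy).
Applying K to premise 9 (O(¬renew_policy → ¬review_key)) and O(¬renew_policy) yields O(¬review_key).
The contrapositive of premise 1 (O(disarm_system → review_key)) is O(¬review_key → ¬disarm_system), and O(¬review_key) is already established, so O(¬disarm_system).
With premise 6, O(¬disarm_system → ¬forward_shipment), the K-axiom yields O(¬forward_shipment).
The contrapositive of premise 3 (O(¬encrypt_audit_trail → forward_shipment)) is O(¬forward_shipment → encrypt_audit_trail), and O(¬forward_shipment) is already established, so O(encrypt_audit_trail).
The contrapositive of premise 2 (O(¬calibrate_sensor → ¬encrypt_audit_trail)) is O(encrypt_audit_trail → calibrate_sensor), and O(encrypt_audit_trail) is already established, so O(calibrate_sensor).
Premises 4, 7, 8, 10 do not contribute to this derivation.
So O(calibrate_sensor) follows.

Yes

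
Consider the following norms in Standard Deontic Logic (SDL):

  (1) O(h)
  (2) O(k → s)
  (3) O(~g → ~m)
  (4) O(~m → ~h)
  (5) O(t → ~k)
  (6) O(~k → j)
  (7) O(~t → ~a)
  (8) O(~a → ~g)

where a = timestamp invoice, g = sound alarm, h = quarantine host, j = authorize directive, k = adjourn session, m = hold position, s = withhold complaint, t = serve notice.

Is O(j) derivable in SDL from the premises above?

Premise 1 gives O(h).
Premise 4, O(~m → ~h), contraposes to O(h → m); with O(h) we get O(m).
Premise 3, O(~g → ~m), contraposes to O(m → g); with O(m) we get O(g).
Premise 8 is O(~a → ~g); contrapositively O(g → a). Since O(g) holds, K gives O(a).
The contrapositive of premise 7 (O(~t → ~a)) is O(a → t), and O(a) is already established, so O(t).
With premise 5, O(t → ~k), the K-axiom yields O(~k).
Premise 6 is O(~k → j); since O(~k), deontic closure gives O(j).
Premise 2 does not contribute to this derivation.
So O(j) follows.

Yes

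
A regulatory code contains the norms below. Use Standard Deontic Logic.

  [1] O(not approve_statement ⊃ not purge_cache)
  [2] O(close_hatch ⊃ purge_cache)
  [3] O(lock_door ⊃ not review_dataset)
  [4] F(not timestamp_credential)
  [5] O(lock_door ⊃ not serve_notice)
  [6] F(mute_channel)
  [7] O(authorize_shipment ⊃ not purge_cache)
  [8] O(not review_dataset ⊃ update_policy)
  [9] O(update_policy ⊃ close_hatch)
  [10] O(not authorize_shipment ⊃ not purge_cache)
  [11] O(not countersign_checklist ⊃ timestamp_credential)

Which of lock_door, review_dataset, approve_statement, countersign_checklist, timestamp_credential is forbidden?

Premises 10 and 7 cover both cases: O(not authorize_shipment ⊃ not purge_cache) and O(authorize_shipment ⊃ not purge_cache). Since not authorize_shipment ∨ authorize_shipment is a tautology, O(not purge_cache) follows.
The contrapositive of premise 2 (O(close_hatch ⊃ purge_cache)) is O(not purge_cache ⊃ not close_hatch), and O(not purge_cache) is already established, so O(not close_hatch).
The contrapositive of premise 9 (O(update_policy ⊃ close_hatch)) is O(not close_hatch ⊃ not update_policy), and O(not close_hatch) is already established, so O(not update_policy).
Premise 8 is O(not review_dataset ⊃ update_policy); contrapositively O(not update_policy ⊃ review_dataset). Since O(not update_policy) holds, K gives O(review_dataset).
Premise 3, O(lock_door ⊃ not review_dataset), contraposes to O(review_dataset ⊃ not lock_door); with O(review_dataset) we get O(not lock_door).
So O(not lock_door) holds, i.e. lock_door is forbidden. None of the other listed options is forbidden under the premises.

lock_door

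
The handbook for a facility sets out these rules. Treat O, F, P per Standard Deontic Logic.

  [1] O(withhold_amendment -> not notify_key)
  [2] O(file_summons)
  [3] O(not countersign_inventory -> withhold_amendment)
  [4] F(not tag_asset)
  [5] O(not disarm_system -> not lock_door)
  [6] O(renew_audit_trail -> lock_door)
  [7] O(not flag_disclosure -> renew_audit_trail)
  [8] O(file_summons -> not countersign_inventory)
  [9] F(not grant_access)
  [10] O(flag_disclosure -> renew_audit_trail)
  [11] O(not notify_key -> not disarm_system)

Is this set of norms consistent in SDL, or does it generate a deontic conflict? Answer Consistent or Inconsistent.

Inconsistent

Premises 7 and 10 are O(not flag_disclosure -> renew_audit_trail) and O(flag_disclosure -> renew_audit_trail); every ideal world satisfies not flag_disclosure or flag_disclosure, so in either case renew_audit_trail holds — hence O(renew_audit_trail).
Applying K to premise 6 (O(renew_audit_trail -> lock_door)) and O(renew_audit_trail) yields O(lock_door).
Premise 5, O(not disarm_system -> not lock_door), contraposes to O(lock_door -> disarm_system); with O(lock_door) we get O(disarm_system).
Premise 11 is O(not notify_key -> not disarm_system); contrapositively O(disarm_system -> notify_key). Since O(disarm_system) holds, K gives O(notify_key).
The contrapositive of premise 1 (O(withhold_amendment -> not notify_key)) is O(notify_key -> not withhold_amendment), and O(notify_key) is already established, so O(not withhold_amendment).
Premise 3, O(not countersign_inventory -> withhold_amendment), contraposes to O(not withhold_amendment -> countersign_inventory); with O(not withhold_amendment) we get O(countersign_inventory).
Premise 8 is O(file_summons -> not countersign_inventory); contrapositively O(countersign_inventory -> not file_summons). Since O(countersign_inventory) holds, K gives O(not file_summons).
Yet premise 2 states O(file_summons).
We now have both O(not file_summons) and O(file_summons) — file_summons is simultaneously obligatory and forbidden, violating the D-axiom.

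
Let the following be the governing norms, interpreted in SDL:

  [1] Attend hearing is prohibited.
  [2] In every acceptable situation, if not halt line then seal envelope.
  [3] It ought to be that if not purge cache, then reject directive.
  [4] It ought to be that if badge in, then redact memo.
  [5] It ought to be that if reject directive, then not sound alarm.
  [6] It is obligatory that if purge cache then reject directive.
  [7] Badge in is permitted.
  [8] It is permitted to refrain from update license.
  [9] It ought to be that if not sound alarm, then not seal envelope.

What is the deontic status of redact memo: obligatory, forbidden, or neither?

Premise 4 is O(badge_in → redact_memo), but O(badge_in) is not derivable from the premises (the permission P(badge_in) asserts only ¬O(¬badge_in), not O(badge_in)), so it does not yield O(redact_memo).
No premise or chain of K-axiom applications forces O(redact_memo), and none forces O(¬redact_memo). So redact_memo is neither obligatory nor forbidden under these norms.

Neither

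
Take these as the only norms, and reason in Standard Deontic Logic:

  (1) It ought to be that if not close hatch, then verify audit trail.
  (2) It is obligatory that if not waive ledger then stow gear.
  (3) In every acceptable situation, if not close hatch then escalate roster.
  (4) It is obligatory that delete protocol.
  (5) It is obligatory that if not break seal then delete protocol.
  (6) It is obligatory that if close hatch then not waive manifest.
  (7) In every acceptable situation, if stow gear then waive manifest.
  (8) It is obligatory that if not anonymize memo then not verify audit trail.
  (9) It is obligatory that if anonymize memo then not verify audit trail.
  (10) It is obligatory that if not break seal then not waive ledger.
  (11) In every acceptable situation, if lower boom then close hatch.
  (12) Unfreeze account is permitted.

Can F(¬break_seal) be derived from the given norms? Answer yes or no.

Yes

Premises 9 and 8 cover both cases: O(anonymize_memo → ¬verify_audit_trail) and O(¬anonymize_memo → ¬verify_audit_trail). Since anonymize_memo ∨ ¬anonymize_memo is a tautology, O(¬verify_audit_trail) follows.
Premise 1 is O(¬close_hatch → verify_audit_trail); contrapositively O(¬verify_audit_trail → close_hatch). Since O(¬verify_audit_trail) holds, K gives O(close_hatch).
From O(close_hatch) and premise 6, O(close_hatch → ¬waive_manifest), we obtain O(¬waive_manifest).
Premise 7, O(stow_gear → waive_manifest), contraposes to O(¬waive_manifest → ¬stow_gear); with O(¬waive_manifest) we get O(¬stow_gear).
Premise 2 is O(¬waive_ledger → stow_gear); contrapositively O(¬stow_gear → waive_ledger). Since O(¬stow_gear) holds, K gives O(waive_ledger).
The contrapositive of premise 10 (O(¬break_seal → ¬waive_ledger)) is O(waive_ledger → break_seal), and O(waive_ledger) is already established, so O(break_seal).
Premises 3, 4, 5, 11, 12 do not contribute to this derivation.
So O(break_seal) holds, i.e. F(¬break_seal). The claim follows.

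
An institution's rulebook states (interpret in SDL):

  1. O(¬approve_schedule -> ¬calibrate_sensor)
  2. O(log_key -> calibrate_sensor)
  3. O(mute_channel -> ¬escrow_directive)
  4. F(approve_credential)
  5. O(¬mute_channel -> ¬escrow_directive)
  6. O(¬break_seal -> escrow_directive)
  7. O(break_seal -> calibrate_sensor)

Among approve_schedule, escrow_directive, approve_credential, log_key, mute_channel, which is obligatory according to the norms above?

approve_schedule

By case analysis on ¬mute_channel: premise 5 gives O(¬mute_channel -> ¬escrow_directive) and premise 3 gives O(mute_channel -> ¬escrow_directive), so O(¬escrow_directive) either way.
Premise 6, O(¬break_seal -> escrow_directive), contraposes to O(¬escrow_directive -> break_seal); with O(¬escrow_directive) we get O(break_seal).
From O(break_seal) and premise 7, O(break_seal -> calibrate_sensor), we obtain O(calibrate_sensor).
Premise 1, O(¬approve_schedule -> ¬calibrate_sensor), contraposes to O(calibrate_sensor -> approve_schedule); with O(calibrate_sensor) we get O(approve_schedule).
So O(approve_schedule) holds — approve_schedule is obligatory. None of the other listed options is made obligatory by any chain of premises.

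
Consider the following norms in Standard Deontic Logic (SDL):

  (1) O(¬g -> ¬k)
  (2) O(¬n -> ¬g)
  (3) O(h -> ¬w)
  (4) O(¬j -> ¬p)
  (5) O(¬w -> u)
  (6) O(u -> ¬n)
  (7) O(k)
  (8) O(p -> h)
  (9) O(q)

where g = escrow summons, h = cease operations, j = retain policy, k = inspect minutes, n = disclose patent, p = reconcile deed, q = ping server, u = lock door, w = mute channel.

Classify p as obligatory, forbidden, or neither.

Forbidden

Premise 7 gives O(k).
Premise 1 is O(¬g -> ¬k); contrapositively O(k -> g). Since O(k) holds, K gives O(g).
The contrapositive of premise 2 (O(¬n -> ¬g)) is O(g -> n), and O(g) is already established, so O(n).
The contrapositive of premise 6 (O(u -> ¬n)) is O(n -> ¬u), and O(n) is already established, so O(¬u).
Premise 5 is O(¬w -> u); contrapositively O(¬u -> w). Since O(¬u) holds, K gives O(w).
Premise 3, O(h -> ¬w), contraposes to O(w -> ¬h); with O(w) we get O(¬h).
Premise 8 is O(p -> h); contrapositively O(¬h -> ¬p). Since O(¬h) holds, K gives O(¬p).
Premises 4, 9 do not contribute to this derivation.
Thus O(¬p), which is F(p): p is forbidden.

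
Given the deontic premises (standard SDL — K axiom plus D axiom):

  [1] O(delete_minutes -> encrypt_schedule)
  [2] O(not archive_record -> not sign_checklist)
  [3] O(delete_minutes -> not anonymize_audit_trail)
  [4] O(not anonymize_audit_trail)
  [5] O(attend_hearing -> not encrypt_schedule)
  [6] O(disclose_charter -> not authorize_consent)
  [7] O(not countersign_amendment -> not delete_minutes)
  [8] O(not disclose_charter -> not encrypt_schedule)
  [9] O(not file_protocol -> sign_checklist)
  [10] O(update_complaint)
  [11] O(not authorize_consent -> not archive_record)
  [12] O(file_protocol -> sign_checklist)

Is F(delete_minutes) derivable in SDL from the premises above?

By case analysis on file_protocol: premise 12 gives O(file_protocol -> sign_checklist) and premise 9 gives O(not file_protocol -> sign_checklist), so O(sign_checklist) either way.
Premise 2, O(not archive_record -> not sign_checklist), contraposes to O(sign_checklist -> archive_record); with O(sign_checklist) we get O(archive_record).
Premise 11, O(not authorize_consent -> not archive_record), contraposes to O(archive_record -> authorize_consent); with O(archive_record) we get O(authorize_consent).
The contrapositive of premise 6 (O(disclose_charter -> not authorize_consent)) is O(authorize_consent -> not disclose_charter), and O(authorize_consent) is already established, so O(not disclose_charter).
Premise 8 is O(not disclose_charter -> not encrypt_schedule); since O(not disclose_charter), deontic closure gives O(not encrypt_schedule).
Premise 1 is O(delete_minutes -> encrypt_schedule); contrapositively O(not encrypt_schedule -> not delete_minutes). Since O(not encrypt_schedule) holds, K gives O(not delete_minutes).
Premises 3, 4, 5, 7, 10 do not contribute to this derivation.
So O(not delete_minutes) holds, i.e. F(delete_minutes). The claim follows.

Yes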